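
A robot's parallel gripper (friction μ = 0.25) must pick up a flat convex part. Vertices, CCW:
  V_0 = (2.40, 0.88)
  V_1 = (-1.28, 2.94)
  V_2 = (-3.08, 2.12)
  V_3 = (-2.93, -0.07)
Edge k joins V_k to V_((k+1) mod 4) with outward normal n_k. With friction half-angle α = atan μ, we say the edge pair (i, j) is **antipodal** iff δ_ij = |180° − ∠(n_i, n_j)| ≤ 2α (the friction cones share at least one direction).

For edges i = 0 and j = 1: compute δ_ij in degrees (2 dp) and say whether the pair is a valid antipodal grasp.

α = atan 0.25 = 14.04°;  2α = 28.07°
edge 0: e_0 = (-3.68, +2.06);  n_0 = (+0.4885, +0.8726)
edge 1: e_1 = (-1.80, -0.82);  n_1 = (-0.4146, +0.9100)
∠(n_0, n_1) = 53.73°
δ = |180° − 53.73°| = 126.27°
126.27° > 2α = 28.07°  →  invalid

δ = 126.27°, invalid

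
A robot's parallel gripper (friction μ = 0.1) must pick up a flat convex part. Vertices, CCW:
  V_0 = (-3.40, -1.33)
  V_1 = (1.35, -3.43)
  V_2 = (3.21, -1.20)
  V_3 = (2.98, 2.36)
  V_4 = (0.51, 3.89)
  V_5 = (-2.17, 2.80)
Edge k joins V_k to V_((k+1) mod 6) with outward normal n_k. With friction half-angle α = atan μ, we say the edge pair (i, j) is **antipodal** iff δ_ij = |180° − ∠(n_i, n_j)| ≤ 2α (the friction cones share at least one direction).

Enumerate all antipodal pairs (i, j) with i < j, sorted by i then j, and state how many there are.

α = atan 0.1 = 5.71°;  2α = 11.42°
n_0 = (-0.4044, -0.9146)
n_1 = (+0.7679, -0.6405)
n_2 = (+0.9979, +0.0645)
n_3 = (+0.5266, +0.8501)
n_4 = (-0.3767, +0.9263)
n_5 = (-0.9584, +0.2854)
  (0,1): δ = 105.98°  ·
  (0,2): δ = 62.45°  ·
  (0,3): δ = 7.92°  ✓
  (0,4): δ = 45.98°  ·
  (0,5): δ = 97.27°  ·
  (1,2): δ = 136.47°  ·
  (1,3): δ = 81.94°  ·
  (1,4): δ = 28.04°  ·
  (1,5): δ = 23.25°  ·
  (2,3): δ = 125.47°  ·
  (2,4): δ = 71.56°  ·
  (2,5): δ = 20.28°  ·
  (3,4): δ = 126.09°  ·
  (3,5): δ = 74.81°  ·
  (4,5): δ = 128.72°  ·
antipodal pairs: 1

count = 1; pairs: (0,3)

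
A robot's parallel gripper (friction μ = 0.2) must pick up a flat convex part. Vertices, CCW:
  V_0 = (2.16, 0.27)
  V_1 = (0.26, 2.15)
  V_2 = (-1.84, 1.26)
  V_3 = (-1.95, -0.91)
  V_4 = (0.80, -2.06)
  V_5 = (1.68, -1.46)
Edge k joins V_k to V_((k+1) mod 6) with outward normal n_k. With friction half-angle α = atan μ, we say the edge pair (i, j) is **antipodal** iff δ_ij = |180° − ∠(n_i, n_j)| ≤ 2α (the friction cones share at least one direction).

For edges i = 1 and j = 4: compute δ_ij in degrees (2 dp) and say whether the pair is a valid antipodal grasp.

δ = 11.32°, valid

α = atan 0.2 = 11.31°;  2α = 22.62°
edge 1: e_1 = (-2.10, -0.89);  n_1 = (-0.3902, +0.9207)
edge 4: e_4 = (+0.88, +0.60);  n_4 = (+0.5633, -0.8262)
∠(n_1, n_4) = 168.68°
δ = |180° − 168.68°| = 11.32°
11.32° ≤ 2α = 22.62°  →  valid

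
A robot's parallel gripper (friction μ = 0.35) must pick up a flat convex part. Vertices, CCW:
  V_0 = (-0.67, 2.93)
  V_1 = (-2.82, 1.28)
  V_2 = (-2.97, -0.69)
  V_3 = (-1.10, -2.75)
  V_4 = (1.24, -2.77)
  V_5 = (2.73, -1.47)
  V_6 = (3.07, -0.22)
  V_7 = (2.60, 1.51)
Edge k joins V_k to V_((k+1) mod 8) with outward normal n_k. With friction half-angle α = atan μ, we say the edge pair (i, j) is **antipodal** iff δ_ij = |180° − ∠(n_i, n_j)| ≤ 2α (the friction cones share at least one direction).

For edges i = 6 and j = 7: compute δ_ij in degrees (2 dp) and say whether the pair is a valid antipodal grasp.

δ = 128.67°, invalid

α = atan 0.35 = 19.29°;  2α = 38.58°
edge 6: e_6 = (-0.47, +1.73);  n_6 = (+0.9650, +0.2622)
edge 7: e_7 = (-3.27, +1.42);  n_7 = (+0.3983, +0.9172)
∠(n_6, n_7) = 51.33°
δ = |180° − 51.33°| = 128.67°
128.67° > 2α = 38.58°  →  invalid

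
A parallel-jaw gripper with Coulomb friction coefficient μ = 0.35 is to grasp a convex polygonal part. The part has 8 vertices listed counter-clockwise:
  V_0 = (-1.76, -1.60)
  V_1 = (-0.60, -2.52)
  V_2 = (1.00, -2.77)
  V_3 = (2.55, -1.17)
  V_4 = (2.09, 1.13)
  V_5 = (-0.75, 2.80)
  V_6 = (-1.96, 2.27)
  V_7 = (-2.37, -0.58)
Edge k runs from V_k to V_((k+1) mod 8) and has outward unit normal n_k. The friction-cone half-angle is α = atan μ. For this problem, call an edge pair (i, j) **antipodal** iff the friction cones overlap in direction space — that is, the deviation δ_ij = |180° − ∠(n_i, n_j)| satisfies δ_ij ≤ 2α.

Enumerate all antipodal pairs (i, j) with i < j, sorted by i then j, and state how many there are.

α = atan 0.35 = 19.29°;  2α = 38.58°
n_0 = (-0.6214, -0.7835)
n_1 = (-0.1544, -0.9880)
n_2 = (+0.7182, -0.6958)
n_3 = (+0.9806, +0.1961)
n_4 = (+0.5069, +0.8620)
n_5 = (-0.4012, +0.9160)
n_6 = (-0.9898, +0.1424)
n_7 = (-0.8582, -0.5133)
  (0,1): δ = 150.46°  ·
  (0,2): δ = 95.67°  ·
  (0,3): δ = 40.27°  ·
  (0,4): δ = 7.96°  ✓
  (0,5): δ = 62.07°  ·
  (0,6): δ = 120.23°  ·
  (0,7): δ = 159.30°  ·
  (1,2): δ = 125.21°  ·
  (1,3): δ = 69.81°  ·
  (1,4): δ = 21.58°  ✓
  (1,5): δ = 32.53°  ✓
  (1,6): δ = 90.69°  ·
  (1,7): δ = 129.76°  ·
  (2,3): δ = 124.60°  ·
  (2,4): δ = 76.37°  ·
  (2,5): δ = 22.26°  ✓
  (2,6): δ = 35.90°  ✓
  (2,7): δ = 74.97°  ·
  (3,4): δ = 131.77°  ·
  (3,5): δ = 77.66°  ·
  (3,6): δ = 19.50°  ✓
  (3,7): δ = 19.57°  ✓
  (4,5): δ = 125.89°  ·
  (4,6): δ = 67.73°  ·
  (4,7): δ = 28.66°  ✓
  (5,6): δ = 121.84°  ·
  (5,7): δ = 82.77°  ·
  (6,7): δ = 140.93°  ·
antipodal pairs: 8

count = 8; pairs: (0,4), (1,4), (1,5), (2,5), (2,6), (3,6), (3,7), (4,7)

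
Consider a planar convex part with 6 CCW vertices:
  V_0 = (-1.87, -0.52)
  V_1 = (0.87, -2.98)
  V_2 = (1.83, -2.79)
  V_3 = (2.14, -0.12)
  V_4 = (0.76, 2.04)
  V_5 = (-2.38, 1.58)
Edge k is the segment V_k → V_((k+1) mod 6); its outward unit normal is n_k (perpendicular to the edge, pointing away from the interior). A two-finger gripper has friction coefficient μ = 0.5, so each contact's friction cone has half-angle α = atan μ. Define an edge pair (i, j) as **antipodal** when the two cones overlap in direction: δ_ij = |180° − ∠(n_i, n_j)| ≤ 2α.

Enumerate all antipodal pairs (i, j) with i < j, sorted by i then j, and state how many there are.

α = atan 0.5 = 26.57°;  2α = 53.13°
n_0 = (-0.6681, -0.7441)
n_1 = (+0.1942, -0.9810)
n_2 = (+0.9933, -0.1153)
n_3 = (+0.8427, +0.5384)
n_4 = (-0.1449, +0.9894)
n_5 = (-0.9718, -0.2360)
  (0,1): δ = 126.89°  ·
  (0,2): δ = 54.70°  ·
  (0,3): δ = 15.51°  ✓
  (0,4): δ = 50.25°  ✓
  (0,5): δ = 145.57°  ·
  (1,2): δ = 107.82°  ·
  (1,3): δ = 68.62°  ·
  (1,4): δ = 2.86°  ✓
  (1,5): δ = 92.46°  ·
  (2,3): δ = 140.80°  ·
  (2,4): δ = 75.04°  ·
  (2,5): δ = 20.27°  ✓
  (3,4): δ = 114.24°  ·
  (3,5): δ = 18.92°  ✓
  (4,5): δ = 84.68°  ·
antipodal pairs: 5

count = 5; pairs: (0,3), (0,4), (1,4), (2,5), (3,5)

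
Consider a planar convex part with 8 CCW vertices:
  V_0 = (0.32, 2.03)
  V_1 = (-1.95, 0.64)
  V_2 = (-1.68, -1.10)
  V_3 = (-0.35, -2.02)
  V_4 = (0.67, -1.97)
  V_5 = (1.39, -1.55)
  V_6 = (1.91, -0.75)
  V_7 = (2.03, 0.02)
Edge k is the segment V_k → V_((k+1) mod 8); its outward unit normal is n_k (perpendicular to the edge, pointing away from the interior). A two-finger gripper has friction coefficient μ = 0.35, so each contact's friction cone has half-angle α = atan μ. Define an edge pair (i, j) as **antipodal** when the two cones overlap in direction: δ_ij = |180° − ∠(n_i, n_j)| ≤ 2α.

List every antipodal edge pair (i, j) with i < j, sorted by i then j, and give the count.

α = atan 0.35 = 19.29°;  2α = 38.58°
n_0 = (-0.5222, +0.8528)
n_1 = (-0.9882, -0.1533)
n_2 = (-0.5689, -0.8224)
n_3 = (+0.0490, -0.9988)
n_4 = (+0.5039, -0.8638)
n_5 = (+0.8384, -0.5450)
n_6 = (+0.9881, -0.1540)
n_7 = (+0.7617, +0.6480)
  (0,1): δ = 112.66°  ·
  (0,2): δ = 66.15°  ·
  (0,3): δ = 28.67°  ✓
  (0,4): δ = 1.22°  ✓
  (0,5): δ = 25.50°  ✓
  (0,6): δ = 49.66°  ·
  (0,7): δ = 98.91°  ·
  (1,2): δ = 133.49°  ·
  (1,3): δ = 96.01°  ·
  (1,4): δ = 68.56°  ·
  (1,5): δ = 41.84°  ·
  (1,6): δ = 17.68°  ✓
  (1,7): δ = 31.57°  ✓
  (2,3): δ = 142.52°  ·
  (2,4): δ = 115.07°  ·
  (2,5): δ = 88.35°  ·
  (2,6): δ = 64.19°  ·
  (2,7): δ = 14.94°  ✓
  (3,4): δ = 152.55°  ·
  (3,5): δ = 125.83°  ·
  (3,6): δ = 101.66°  ·
  (3,7): δ = 52.42°  ·
  (4,5): δ = 153.28°  ·
  (4,6): δ = 129.11°  ·
  (4,7): δ = 79.87°  ·
  (5,6): δ = 155.83°  ·
  (5,7): δ = 106.59°  ·
  (6,7): δ = 130.75°  ·
antipodal pairs: 6

count = 6; pairs: (0,3), (0,4), (0,5), (1,6), (1,7), (2,7)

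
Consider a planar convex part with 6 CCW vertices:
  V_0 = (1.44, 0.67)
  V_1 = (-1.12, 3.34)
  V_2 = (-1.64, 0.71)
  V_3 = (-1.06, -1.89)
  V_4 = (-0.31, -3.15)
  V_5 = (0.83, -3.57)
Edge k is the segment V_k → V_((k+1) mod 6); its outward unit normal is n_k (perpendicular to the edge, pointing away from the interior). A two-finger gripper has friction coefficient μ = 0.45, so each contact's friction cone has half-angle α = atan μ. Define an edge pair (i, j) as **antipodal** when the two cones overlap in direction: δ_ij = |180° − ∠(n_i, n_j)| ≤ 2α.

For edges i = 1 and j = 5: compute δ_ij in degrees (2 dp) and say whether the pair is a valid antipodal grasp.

δ = 3.00°, valid

α = atan 0.45 = 24.23°;  2α = 48.46°
edge 1: e_1 = (-0.52, -2.63);  n_1 = (-0.9810, +0.1940)
edge 5: e_5 = (+0.61, +4.24);  n_5 = (+0.9898, -0.1424)
∠(n_1, n_5) = 177.00°
δ = |180° − 177.00°| = 3.00°
3.00° ≤ 2α = 48.46°  →  valid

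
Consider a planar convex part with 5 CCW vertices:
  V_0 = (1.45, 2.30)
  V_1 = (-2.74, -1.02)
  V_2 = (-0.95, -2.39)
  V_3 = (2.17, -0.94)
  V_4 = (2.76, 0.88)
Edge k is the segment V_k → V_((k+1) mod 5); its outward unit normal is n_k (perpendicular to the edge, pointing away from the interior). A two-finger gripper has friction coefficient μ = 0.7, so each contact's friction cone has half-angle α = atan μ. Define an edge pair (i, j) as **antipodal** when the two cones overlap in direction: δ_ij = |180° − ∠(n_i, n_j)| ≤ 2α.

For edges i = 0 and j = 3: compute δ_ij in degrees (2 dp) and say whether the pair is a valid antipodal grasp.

δ = 33.65°, valid

α = atan 0.7 = 34.99°;  2α = 69.98°
edge 0: e_0 = (-4.19, -3.32);  n_0 = (-0.6210, +0.7838)
edge 3: e_3 = (+0.59, +1.82);  n_3 = (+0.9513, -0.3084)
∠(n_0, n_3) = 146.35°
δ = |180° − 146.35°| = 33.65°
33.65° ≤ 2α = 69.98°  →  valid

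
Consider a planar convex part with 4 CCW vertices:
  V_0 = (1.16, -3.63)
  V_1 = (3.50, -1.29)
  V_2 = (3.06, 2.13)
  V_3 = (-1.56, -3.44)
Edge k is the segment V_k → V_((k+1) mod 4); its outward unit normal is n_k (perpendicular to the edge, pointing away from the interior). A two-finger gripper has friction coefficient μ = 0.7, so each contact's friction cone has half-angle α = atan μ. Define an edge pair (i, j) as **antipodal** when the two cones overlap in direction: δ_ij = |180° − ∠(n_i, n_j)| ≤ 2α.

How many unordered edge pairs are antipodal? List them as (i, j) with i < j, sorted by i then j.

count = 3; pairs: (0,2), (1,2), (2,3)

α = atan 0.7 = 34.99°;  2α = 69.98°
n_0 = (+0.7071, -0.7071)
n_1 = (+0.9918, +0.1276)
n_2 = (-0.7697, +0.6384)
n_3 = (-0.0697, -0.9976)
  (0,1): δ = 127.67°  ·
  (0,2): δ = 5.33°  ✓
  (0,3): δ = 131.00°  ·
  (1,2): δ = 47.00°  ✓
  (1,3): δ = 78.67°  ·
  (2,3): δ = 54.32°  ✓
antipodal pairs: 3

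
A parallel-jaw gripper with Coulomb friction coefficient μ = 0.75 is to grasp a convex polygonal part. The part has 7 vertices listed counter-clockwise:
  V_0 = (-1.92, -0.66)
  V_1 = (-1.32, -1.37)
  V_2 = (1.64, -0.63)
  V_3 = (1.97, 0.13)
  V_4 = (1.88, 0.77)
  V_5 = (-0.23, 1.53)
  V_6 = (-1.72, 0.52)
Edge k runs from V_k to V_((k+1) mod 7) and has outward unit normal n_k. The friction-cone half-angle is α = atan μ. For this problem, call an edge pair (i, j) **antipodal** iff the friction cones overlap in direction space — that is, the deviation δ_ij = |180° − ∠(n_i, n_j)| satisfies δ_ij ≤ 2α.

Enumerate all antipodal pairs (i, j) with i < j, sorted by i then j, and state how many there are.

α = atan 0.75 = 36.87°;  2α = 73.74°
n_0 = (-0.7638, -0.6455)
n_1 = (+0.2425, -0.9701)
n_2 = (+0.9173, -0.3983)
n_3 = (+0.9903, +0.1393)
n_4 = (+0.3389, +0.9408)
n_5 = (-0.5611, +0.8278)
n_6 = (-0.9859, +0.1671)
  (0,1): δ = 116.16°  ·
  (0,2): δ = 63.67°  ✓
  (0,3): δ = 32.20°  ✓
  (0,4): δ = 29.99°  ✓
  (0,5): δ = 83.93°  ·
  (0,6): δ = 130.18°  ·
  (1,2): δ = 127.51°  ·
  (1,3): δ = 96.03°  ·
  (1,4): δ = 33.84°  ✓
  (1,5): δ = 20.10°  ✓
  (1,6): δ = 66.34°  ✓
  (2,3): δ = 148.52°  ·
  (2,4): δ = 86.34°  ·
  (2,5): δ = 32.40°  ✓
  (2,6): δ = 13.85°  ✓
  (3,4): δ = 117.81°  ·
  (3,5): δ = 63.87°  ✓
  (3,6): δ = 17.62°  ✓
  (4,5): δ = 126.06°  ·
  (4,6): δ = 79.81°  ·
  (5,6): δ = 133.75°  ·
antipodal pairs: 10

count = 10; pairs: (0,2), (0,3), (0,4), (1,4), (1,5), (1,6), (2,5), (2,6), (3,5), (3,6)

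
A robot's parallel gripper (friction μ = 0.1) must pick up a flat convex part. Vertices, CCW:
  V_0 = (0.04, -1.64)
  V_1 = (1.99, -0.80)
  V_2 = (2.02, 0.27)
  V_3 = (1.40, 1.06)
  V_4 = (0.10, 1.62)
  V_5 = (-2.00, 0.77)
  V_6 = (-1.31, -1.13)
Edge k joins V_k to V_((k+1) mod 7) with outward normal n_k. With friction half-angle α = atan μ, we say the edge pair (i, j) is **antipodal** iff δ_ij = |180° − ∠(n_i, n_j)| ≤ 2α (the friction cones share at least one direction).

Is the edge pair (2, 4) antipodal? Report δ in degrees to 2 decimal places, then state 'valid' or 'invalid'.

δ = 106.09°, invalid

α = atan 0.1 = 5.71°;  2α = 11.42°
edge 2: e_2 = (-0.62, +0.79);  n_2 = (+0.7867, +0.6174)
edge 4: e_4 = (-2.10, -0.85);  n_4 = (-0.3752, +0.9269)
∠(n_2, n_4) = 73.91°
δ = |180° − 73.91°| = 106.09°
106.09° > 2α = 11.42°  →  invalid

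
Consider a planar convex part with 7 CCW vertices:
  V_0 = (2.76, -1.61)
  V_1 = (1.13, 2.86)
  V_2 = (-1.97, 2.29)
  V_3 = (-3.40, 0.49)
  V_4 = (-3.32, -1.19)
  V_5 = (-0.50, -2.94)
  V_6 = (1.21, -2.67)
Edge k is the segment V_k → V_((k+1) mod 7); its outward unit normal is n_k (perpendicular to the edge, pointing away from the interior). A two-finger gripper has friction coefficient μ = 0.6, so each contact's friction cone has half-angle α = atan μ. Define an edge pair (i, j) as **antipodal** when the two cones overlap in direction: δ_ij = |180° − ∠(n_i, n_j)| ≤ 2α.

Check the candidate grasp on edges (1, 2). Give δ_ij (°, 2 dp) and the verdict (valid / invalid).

α = atan 0.6 = 30.96°;  2α = 61.93°
edge 1: e_1 = (-3.10, -0.57);  n_1 = (-0.1808, +0.9835)
edge 2: e_2 = (-1.43, -1.80);  n_2 = (-0.7830, +0.6220)
∠(n_1, n_2) = 41.12°
δ = |180° − 41.12°| = 138.88°
138.88° > 2α = 61.93°  →  invalid

δ = 138.88°, invalid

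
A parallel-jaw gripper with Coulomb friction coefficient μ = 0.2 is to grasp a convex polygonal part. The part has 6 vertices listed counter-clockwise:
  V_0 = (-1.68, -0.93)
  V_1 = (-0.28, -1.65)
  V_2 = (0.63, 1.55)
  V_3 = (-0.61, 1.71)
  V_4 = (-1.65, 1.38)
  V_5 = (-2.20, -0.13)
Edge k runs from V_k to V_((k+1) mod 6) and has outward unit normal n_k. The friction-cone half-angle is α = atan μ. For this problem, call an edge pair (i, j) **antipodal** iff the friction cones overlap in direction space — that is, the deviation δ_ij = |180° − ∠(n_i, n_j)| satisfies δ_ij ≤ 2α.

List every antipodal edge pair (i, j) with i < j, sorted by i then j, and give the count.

count = 2; pairs: (0,2), (1,4)

α = atan 0.2 = 11.31°;  2α = 22.62°
n_0 = (-0.4573, -0.8893)
n_1 = (+0.9619, -0.2735)
n_2 = (+0.1280, +0.9918)
n_3 = (-0.3024, +0.9532)
n_4 = (-0.9396, +0.3422)
n_5 = (-0.8384, -0.5450)
  (0,1): δ = 78.66°  ·
  (0,2): δ = 19.86°  ✓
  (0,3): δ = 44.82°  ·
  (0,4): δ = 97.20°  ·
  (0,5): δ = 150.24°  ·
  (1,2): δ = 81.48°  ·
  (1,3): δ = 56.52°  ·
  (1,4): δ = 4.14°  ✓
  (1,5): δ = 48.90°  ·
  (2,3): δ = 155.04°  ·
  (2,4): δ = 102.66°  ·
  (2,5): δ = 49.62°  ·
  (3,4): δ = 127.62°  ·
  (3,5): δ = 74.58°  ·
  (4,5): δ = 126.96°  ·
antipodal pairs: 2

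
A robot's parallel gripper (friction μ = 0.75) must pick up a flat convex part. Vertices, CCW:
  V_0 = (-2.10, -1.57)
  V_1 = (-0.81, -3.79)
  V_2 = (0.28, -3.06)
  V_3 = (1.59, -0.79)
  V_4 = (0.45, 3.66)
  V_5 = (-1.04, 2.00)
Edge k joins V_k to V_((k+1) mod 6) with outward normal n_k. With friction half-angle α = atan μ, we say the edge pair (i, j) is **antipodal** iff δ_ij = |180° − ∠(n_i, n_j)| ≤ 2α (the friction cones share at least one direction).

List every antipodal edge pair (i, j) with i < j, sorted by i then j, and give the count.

α = atan 0.75 = 36.87°;  2α = 73.74°
n_0 = (-0.8646, -0.5024)
n_1 = (+0.5565, -0.8309)
n_2 = (+0.8661, -0.4998)
n_3 = (+0.9687, +0.2482)
n_4 = (-0.7442, +0.6680)
n_5 = (-0.9586, +0.2846)
  (0,1): δ = 86.35°  ·
  (0,2): δ = 60.15°  ✓
  (0,3): δ = 15.79°  ✓
  (0,4): δ = 107.93°  ·
  (0,5): δ = 133.30°  ·
  (1,2): δ = 153.80°  ·
  (1,3): δ = 109.44°  ·
  (1,4): δ = 14.28°  ✓
  (1,5): δ = 39.65°  ✓
  (2,3): δ = 135.64°  ·
  (2,4): δ = 11.92°  ✓
  (2,5): δ = 13.45°  ✓
  (3,4): δ = 56.28°  ✓
  (3,5): δ = 30.91°  ✓
  (4,5): δ = 154.63°  ·
antipodal pairs: 8

count = 8; pairs: (0,2), (0,3), (1,4), (1,5), (2,4), (2,5), (3,4), (3,5)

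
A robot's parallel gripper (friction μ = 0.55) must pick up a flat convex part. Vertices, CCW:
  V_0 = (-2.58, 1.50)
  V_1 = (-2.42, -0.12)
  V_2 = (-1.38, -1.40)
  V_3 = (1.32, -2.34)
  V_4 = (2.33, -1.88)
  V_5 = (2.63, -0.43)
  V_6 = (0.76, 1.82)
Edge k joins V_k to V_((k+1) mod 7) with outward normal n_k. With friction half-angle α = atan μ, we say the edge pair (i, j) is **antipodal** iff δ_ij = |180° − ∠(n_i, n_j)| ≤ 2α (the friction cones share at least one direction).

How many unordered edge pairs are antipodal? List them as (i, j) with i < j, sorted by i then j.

α = atan 0.55 = 28.81°;  2α = 57.62°
n_0 = (-0.9952, -0.0983)
n_1 = (-0.7761, -0.6306)
n_2 = (-0.3288, -0.9444)
n_3 = (+0.4145, -0.9101)
n_4 = (+0.9793, -0.2026)
n_5 = (+0.7691, +0.6392)
n_6 = (-0.0954, +0.9954)
  (0,1): δ = 146.55°  ·
  (0,2): δ = 114.84°  ·
  (0,3): δ = 71.15°  ·
  (0,4): δ = 17.33°  ✓
  (0,5): δ = 34.09°  ✓
  (0,6): δ = 89.83°  ·
  (1,2): δ = 148.29°  ·
  (1,3): δ = 104.61°  ·
  (1,4): δ = 50.78°  ✓
  (1,5): δ = 0.64°  ✓
  (1,6): δ = 56.38°  ✓
  (2,3): δ = 136.32°  ·
  (2,4): δ = 82.49°  ·
  (2,5): δ = 31.07°  ✓
  (2,6): δ = 24.67°  ✓
  (3,4): δ = 126.18°  ·
  (3,5): δ = 74.76°  ·
  (3,6): δ = 19.01°  ✓
  (4,5): δ = 128.58°  ·
  (4,6): δ = 72.84°  ·
  (5,6): δ = 124.26°  ·
antipodal pairs: 8

count = 8; pairs: (0,4), (0,5), (1,4), (1,5), (1,6), (2,5), (2,6), (3,6)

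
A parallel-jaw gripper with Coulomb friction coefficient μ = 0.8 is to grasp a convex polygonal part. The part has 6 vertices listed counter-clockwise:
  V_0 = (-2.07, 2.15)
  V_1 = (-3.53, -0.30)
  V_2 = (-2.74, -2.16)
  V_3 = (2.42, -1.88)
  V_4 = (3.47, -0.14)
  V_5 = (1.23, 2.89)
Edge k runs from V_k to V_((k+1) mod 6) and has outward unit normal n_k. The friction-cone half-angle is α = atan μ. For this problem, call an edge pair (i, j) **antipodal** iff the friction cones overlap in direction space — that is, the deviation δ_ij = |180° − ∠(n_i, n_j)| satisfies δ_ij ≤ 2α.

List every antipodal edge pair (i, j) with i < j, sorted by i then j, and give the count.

α = atan 0.8 = 38.66°;  2α = 77.32°
n_0 = (-0.8590, +0.5119)
n_1 = (-0.9204, -0.3909)
n_2 = (+0.0542, -0.9985)
n_3 = (+0.8562, -0.5167)
n_4 = (+0.8041, +0.5945)
n_5 = (-0.2188, +0.9758)
  (0,1): δ = 126.20°  ·
  (0,2): δ = 56.10°  ✓
  (0,3): δ = 0.32°  ✓
  (0,4): δ = 67.27°  ✓
  (0,5): δ = 133.43°  ·
  (1,2): δ = 109.91°  ·
  (1,3): δ = 54.12°  ✓
  (1,4): δ = 13.46°  ✓
  (1,5): δ = 79.63°  ·
  (2,3): δ = 124.21°  ·
  (2,4): δ = 56.63°  ✓
  (2,5): δ = 9.53°  ✓
  (3,4): δ = 112.42°  ·
  (3,5): δ = 46.25°  ✓
  (4,5): δ = 113.84°  ·
antipodal pairs: 8

count = 8; pairs: (0,2), (0,3), (0,4), (1,3), (1,4), (2,4), (2,5), (3,5)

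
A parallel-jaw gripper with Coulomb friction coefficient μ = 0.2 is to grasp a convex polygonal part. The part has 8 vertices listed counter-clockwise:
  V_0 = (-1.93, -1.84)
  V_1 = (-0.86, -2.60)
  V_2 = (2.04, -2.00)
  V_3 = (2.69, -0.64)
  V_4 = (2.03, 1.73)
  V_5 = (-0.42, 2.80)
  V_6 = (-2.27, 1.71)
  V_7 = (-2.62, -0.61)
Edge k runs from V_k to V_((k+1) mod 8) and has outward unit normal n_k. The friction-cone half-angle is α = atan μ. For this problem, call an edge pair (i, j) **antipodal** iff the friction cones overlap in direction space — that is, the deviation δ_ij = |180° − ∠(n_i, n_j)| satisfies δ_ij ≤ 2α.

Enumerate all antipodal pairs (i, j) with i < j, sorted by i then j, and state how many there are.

count = 4; pairs: (0,4), (1,5), (2,6), (3,7)

α = atan 0.2 = 11.31°;  2α = 22.62°
n_0 = (-0.5791, -0.8153)
n_1 = (+0.2026, -0.9793)
n_2 = (+0.9022, -0.4312)
n_3 = (+0.9633, +0.2683)
n_4 = (+0.4002, +0.9164)
n_5 = (-0.5076, +0.8616)
n_6 = (-0.9888, +0.1492)
n_7 = (-0.8721, -0.4893)
  (0,1): δ = 132.93°  ·
  (0,2): δ = 80.16°  ·
  (0,3): δ = 39.05°  ·
  (0,4): δ = 11.79°  ✓
  (0,5): δ = 65.89°  ·
  (0,6): δ = 116.81°  ·
  (0,7): δ = 154.68°  ·
  (1,2): δ = 127.23°  ·
  (1,3): δ = 86.13°  ·
  (1,4): δ = 35.28°  ·
  (1,5): δ = 18.82°  ✓
  (1,6): δ = 69.73°  ·
  (1,7): δ = 107.60°  ·
  (2,3): δ = 138.89°  ·
  (2,4): δ = 88.05°  ·
  (2,5): δ = 33.95°  ·
  (2,6): δ = 16.97°  ✓
  (2,7): δ = 54.84°  ·
  (3,4): δ = 129.15°  ·
  (3,5): δ = 75.06°  ·
  (3,6): δ = 24.14°  ·
  (3,7): δ = 13.73°  ✓
  (4,5): δ = 125.90°  ·
  (4,6): δ = 74.99°  ·
  (4,7): δ = 37.12°  ·
  (5,6): δ = 129.09°  ·
  (5,7): δ = 91.21°  ·
  (6,7): δ = 142.13°  ·
antipodal pairs: 4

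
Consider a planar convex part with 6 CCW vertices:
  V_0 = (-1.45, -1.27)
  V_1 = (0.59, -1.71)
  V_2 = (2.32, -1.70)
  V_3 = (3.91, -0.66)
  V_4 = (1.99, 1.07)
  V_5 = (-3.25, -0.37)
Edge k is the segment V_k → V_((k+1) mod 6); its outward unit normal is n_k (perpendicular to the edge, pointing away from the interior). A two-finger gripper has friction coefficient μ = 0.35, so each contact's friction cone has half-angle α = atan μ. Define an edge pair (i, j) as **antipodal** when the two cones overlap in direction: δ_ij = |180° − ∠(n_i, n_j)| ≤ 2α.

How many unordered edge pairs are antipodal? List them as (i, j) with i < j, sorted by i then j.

count = 5; pairs: (0,3), (0,4), (1,4), (2,4), (3,5)

α = atan 0.35 = 19.29°;  2α = 38.58°
n_0 = (-0.2108, -0.9775)
n_1 = (+0.0058, -1.0000)
n_2 = (+0.5474, -0.8369)
n_3 = (+0.6694, +0.7429)
n_4 = (-0.2650, +0.9643)
n_5 = (-0.4472, -0.8944)
  (0,1): δ = 167.50°  ·
  (0,2): δ = 134.64°  ·
  (0,3): δ = 29.85°  ✓
  (0,4): δ = 27.54°  ✓
  (0,5): δ = 165.61°  ·
  (1,2): δ = 147.14°  ·
  (1,3): δ = 42.35°  ·
  (1,4): δ = 15.03°  ✓
  (1,5): δ = 153.10°  ·
  (2,3): δ = 75.21°  ·
  (2,4): δ = 17.82°  ✓
  (2,5): δ = 120.25°  ·
  (3,4): δ = 122.61°  ·
  (3,5): δ = 15.46°  ✓
  (4,5): δ = 41.93°  ·
antipodal pairs: 5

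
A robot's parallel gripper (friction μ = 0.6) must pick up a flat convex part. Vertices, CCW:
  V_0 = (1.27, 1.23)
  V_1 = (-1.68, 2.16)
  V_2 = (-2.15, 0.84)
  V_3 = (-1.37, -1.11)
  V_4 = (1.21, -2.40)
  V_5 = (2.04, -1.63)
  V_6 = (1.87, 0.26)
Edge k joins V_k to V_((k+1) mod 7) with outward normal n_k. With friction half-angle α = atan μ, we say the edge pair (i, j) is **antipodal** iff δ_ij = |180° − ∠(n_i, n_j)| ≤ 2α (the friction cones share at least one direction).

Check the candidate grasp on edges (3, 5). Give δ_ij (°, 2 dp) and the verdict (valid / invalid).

α = atan 0.6 = 30.96°;  2α = 61.93°
edge 3: e_3 = (+2.58, -1.29);  n_3 = (-0.4472, -0.8944)
edge 5: e_5 = (-0.17, +1.89);  n_5 = (+0.9960, +0.0896)
∠(n_3, n_5) = 121.70°
δ = |180° − 121.70°| = 58.30°
58.30° ≤ 2α = 61.93°  →  valid

δ = 58.30°, valid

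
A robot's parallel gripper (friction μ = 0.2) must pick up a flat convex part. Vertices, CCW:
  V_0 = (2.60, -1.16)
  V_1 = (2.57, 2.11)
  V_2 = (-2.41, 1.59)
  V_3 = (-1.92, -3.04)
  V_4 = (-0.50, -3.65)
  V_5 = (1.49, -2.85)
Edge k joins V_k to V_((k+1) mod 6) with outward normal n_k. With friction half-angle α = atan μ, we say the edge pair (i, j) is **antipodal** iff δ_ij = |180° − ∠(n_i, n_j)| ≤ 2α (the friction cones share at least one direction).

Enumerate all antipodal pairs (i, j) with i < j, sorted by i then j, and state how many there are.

count = 2; pairs: (0,2), (1,4)

α = atan 0.2 = 11.31°;  2α = 22.62°
n_0 = (+1.0000, +0.0092)
n_1 = (-0.1039, +0.9946)
n_2 = (-0.9944, -0.1052)
n_3 = (-0.3947, -0.9188)
n_4 = (+0.3730, -0.9278)
n_5 = (+0.8358, -0.5490)
  (0,1): δ = 84.56°  ·
  (0,2): δ = 5.52°  ✓
  (0,3): δ = 66.23°  ·
  (0,4): δ = 111.37°  ·
  (0,5): δ = 146.18°  ·
  (1,2): δ = 89.92°  ·
  (1,3): δ = 29.21°  ·
  (1,4): δ = 15.94°  ✓
  (1,5): δ = 50.74°  ·
  (2,3): δ = 119.29°  ·
  (2,4): δ = 74.14°  ·
  (2,5): δ = 39.34°  ·
  (3,4): δ = 134.85°  ·
  (3,5): δ = 100.05°  ·
  (4,5): δ = 145.20°  ·
antipodal pairs: 2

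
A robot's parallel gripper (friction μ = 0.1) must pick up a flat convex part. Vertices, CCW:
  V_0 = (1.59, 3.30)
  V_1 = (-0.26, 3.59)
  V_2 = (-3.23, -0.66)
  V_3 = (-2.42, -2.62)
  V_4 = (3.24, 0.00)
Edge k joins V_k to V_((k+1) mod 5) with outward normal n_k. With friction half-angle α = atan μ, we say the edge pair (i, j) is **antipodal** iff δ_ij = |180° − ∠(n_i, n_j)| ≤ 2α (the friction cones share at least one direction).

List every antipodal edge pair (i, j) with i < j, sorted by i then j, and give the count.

count = 1; pairs: (2,4)

α = atan 0.1 = 5.71°;  2α = 11.42°
n_0 = (+0.1549, +0.9879)
n_1 = (-0.8197, +0.5728)
n_2 = (-0.9242, -0.3819)
n_3 = (+0.4201, -0.9075)
n_4 = (+0.8944, +0.4472)
  (0,1): δ = 116.04°  ·
  (0,2): δ = 58.64°  ·
  (0,3): δ = 33.75°  ·
  (0,4): δ = 125.47°  ·
  (1,2): δ = 122.60°  ·
  (1,3): δ = 30.21°  ·
  (1,4): δ = 61.51°  ·
  (2,3): δ = 87.61°  ·
  (2,4): δ = 4.11°  ✓
  (3,4): δ = 88.27°  ·
antipodal pairs: 1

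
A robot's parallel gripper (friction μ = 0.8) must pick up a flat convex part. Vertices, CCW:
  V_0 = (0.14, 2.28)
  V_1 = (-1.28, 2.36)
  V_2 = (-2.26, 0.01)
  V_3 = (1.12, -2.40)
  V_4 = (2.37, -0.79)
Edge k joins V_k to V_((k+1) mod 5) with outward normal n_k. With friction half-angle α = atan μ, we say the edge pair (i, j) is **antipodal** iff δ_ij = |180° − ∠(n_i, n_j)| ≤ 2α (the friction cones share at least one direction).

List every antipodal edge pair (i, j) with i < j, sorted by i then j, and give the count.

α = atan 0.8 = 38.66°;  2α = 77.32°
n_0 = (+0.0562, +0.9984)
n_1 = (-0.9230, +0.3849)
n_2 = (-0.5806, -0.8142)
n_3 = (+0.7899, -0.6133)
n_4 = (+0.8091, +0.5877)
  (0,1): δ = 109.41°  ·
  (0,2): δ = 32.27°  ✓
  (0,3): δ = 55.40°  ✓
  (0,4): δ = 129.22°  ·
  (1,2): δ = 102.85°  ·
  (1,3): δ = 15.19°  ✓
  (1,4): δ = 58.63°  ✓
  (2,3): δ = 92.34°  ·
  (2,4): δ = 18.52°  ✓
  (3,4): δ = 106.18°  ·
antipodal pairs: 5

count = 5; pairs: (0,2), (0,3), (1,3), (1,4), (2,4)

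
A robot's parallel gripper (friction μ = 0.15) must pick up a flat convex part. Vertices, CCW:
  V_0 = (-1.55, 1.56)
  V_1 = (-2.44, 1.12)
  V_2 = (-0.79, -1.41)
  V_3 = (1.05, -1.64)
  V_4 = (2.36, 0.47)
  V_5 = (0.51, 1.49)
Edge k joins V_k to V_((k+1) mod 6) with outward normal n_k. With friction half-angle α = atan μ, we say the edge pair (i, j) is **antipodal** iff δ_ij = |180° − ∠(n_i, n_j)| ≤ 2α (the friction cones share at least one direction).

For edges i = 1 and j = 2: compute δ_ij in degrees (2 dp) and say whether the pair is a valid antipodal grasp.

α = atan 0.15 = 8.53°;  2α = 17.06°
edge 1: e_1 = (+1.65, -2.53);  n_1 = (-0.8376, -0.5463)
edge 2: e_2 = (+1.84, -0.23);  n_2 = (-0.1240, -0.9923)
∠(n_1, n_2) = 49.76°
δ = |180° − 49.76°| = 130.24°
130.24° > 2α = 17.06°  →  invalid

δ = 130.24°, invalid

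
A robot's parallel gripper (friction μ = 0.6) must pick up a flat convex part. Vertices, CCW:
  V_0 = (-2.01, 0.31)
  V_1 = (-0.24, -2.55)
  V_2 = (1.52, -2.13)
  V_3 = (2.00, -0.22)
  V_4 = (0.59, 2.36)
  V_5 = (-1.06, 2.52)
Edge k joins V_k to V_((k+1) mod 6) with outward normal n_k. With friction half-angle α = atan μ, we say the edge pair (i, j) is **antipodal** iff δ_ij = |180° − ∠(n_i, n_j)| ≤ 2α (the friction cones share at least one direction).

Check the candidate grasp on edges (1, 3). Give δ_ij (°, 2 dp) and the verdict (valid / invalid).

α = atan 0.6 = 30.96°;  2α = 61.93°
edge 1: e_1 = (+1.76, +0.42);  n_1 = (+0.2321, -0.9727)
edge 3: e_3 = (-1.41, +2.58);  n_3 = (+0.8775, +0.4796)
∠(n_1, n_3) = 105.24°
δ = |180° − 105.24°| = 74.76°
74.76° > 2α = 61.93°  →  invalid

δ = 74.76°, invalid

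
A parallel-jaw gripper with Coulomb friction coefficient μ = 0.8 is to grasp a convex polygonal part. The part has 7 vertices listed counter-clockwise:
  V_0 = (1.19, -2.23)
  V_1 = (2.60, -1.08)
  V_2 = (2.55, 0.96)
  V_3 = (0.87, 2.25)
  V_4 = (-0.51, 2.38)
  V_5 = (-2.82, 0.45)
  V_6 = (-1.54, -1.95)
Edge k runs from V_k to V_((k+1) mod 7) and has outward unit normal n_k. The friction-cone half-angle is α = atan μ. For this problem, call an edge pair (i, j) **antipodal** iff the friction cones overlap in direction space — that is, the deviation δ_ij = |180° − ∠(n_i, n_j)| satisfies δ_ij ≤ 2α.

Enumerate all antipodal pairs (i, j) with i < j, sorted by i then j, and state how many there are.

α = atan 0.8 = 38.66°;  2α = 77.32°
n_0 = (+0.6320, -0.7749)
n_1 = (+0.9997, +0.0245)
n_2 = (+0.6090, +0.7932)
n_3 = (+0.0938, +0.9956)
n_4 = (-0.6412, +0.7674)
n_5 = (-0.8824, -0.4706)
n_6 = (-0.1020, -0.9948)
  (0,1): δ = 127.80°  ·
  (0,2): δ = 76.72°  ✓
  (0,3): δ = 44.58°  ✓
  (0,4): δ = 0.68°  ✓
  (0,5): δ = 78.87°  ·
  (0,6): δ = 134.94°  ·
  (1,2): δ = 128.92°  ·
  (1,3): δ = 96.79°  ·
  (1,4): δ = 51.53°  ✓
  (1,5): δ = 26.67°  ✓
  (1,6): δ = 82.74°  ·
  (2,3): δ = 147.86°  ·
  (2,4): δ = 102.60°  ·
  (2,5): δ = 24.41°  ✓
  (2,6): δ = 31.66°  ✓
  (3,4): δ = 134.74°  ·
  (3,5): δ = 56.55°  ✓
  (3,6): δ = 0.47°  ✓
  (4,5): δ = 101.81°  ·
  (4,6): δ = 45.73°  ✓
  (5,6): δ = 123.93°  ·
antipodal pairs: 10

count = 10; pairs: (0,2), (0,3), (0,4), (1,4), (1,5), (2,5), (2,6), (3,5), (3,6), (4,6)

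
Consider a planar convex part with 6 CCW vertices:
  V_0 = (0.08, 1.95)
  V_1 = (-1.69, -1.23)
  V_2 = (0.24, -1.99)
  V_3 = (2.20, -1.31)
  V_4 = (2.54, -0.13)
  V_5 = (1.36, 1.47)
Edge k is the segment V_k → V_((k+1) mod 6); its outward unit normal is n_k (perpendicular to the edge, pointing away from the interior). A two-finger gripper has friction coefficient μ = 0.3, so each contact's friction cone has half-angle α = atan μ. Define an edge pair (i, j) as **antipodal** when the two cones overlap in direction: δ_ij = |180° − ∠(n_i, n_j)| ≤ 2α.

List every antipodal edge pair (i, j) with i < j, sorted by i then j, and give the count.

count = 3; pairs: (0,3), (1,4), (1,5)

α = atan 0.3 = 16.70°;  2α = 33.40°
n_0 = (-0.8738, +0.4863)
n_1 = (-0.3664, -0.9305)
n_2 = (+0.3278, -0.9448)
n_3 = (+0.9609, -0.2769)
n_4 = (+0.8048, +0.5935)
n_5 = (+0.3511, +0.9363)
  (0,1): δ = 82.39°  ·
  (0,2): δ = 41.77°  ·
  (0,3): δ = 13.03°  ✓
  (0,4): δ = 65.51°  ·
  (0,5): δ = 98.54°  ·
  (1,2): δ = 139.37°  ·
  (1,3): δ = 84.58°  ·
  (1,4): δ = 32.10°  ✓
  (1,5): δ = 0.94°  ✓
  (2,3): δ = 125.21°  ·
  (2,4): δ = 72.72°  ·
  (2,5): δ = 39.69°  ·
  (3,4): δ = 127.52°  ·
  (3,5): δ = 94.48°  ·
  (4,5): δ = 146.96°  ·
antipodal pairs: 3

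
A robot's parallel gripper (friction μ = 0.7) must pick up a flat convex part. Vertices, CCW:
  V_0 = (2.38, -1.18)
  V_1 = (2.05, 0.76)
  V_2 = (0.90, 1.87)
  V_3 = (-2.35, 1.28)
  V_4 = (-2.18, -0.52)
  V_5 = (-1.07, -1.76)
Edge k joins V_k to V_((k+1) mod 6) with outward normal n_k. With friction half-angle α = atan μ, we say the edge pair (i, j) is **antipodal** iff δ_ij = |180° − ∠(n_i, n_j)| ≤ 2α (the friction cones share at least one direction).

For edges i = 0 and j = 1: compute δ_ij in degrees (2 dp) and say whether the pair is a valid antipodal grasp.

δ = 143.64°, invalid

α = atan 0.7 = 34.99°;  2α = 69.98°
edge 0: e_0 = (-0.33, +1.94);  n_0 = (+0.9858, +0.1677)
edge 1: e_1 = (-1.15, +1.11);  n_1 = (+0.6945, +0.7195)
∠(n_0, n_1) = 36.36°
δ = |180° − 36.36°| = 143.64°
143.64° > 2α = 69.98°  →  invalid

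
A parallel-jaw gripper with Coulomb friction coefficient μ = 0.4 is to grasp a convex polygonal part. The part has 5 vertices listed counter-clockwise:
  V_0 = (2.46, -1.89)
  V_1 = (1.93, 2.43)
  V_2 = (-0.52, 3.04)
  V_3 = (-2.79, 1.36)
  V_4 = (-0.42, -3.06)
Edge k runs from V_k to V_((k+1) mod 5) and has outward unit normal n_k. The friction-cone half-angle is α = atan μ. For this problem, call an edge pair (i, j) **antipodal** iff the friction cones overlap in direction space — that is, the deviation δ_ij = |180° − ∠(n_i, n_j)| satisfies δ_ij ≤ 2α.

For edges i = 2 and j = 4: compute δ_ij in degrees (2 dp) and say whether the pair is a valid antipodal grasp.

δ = 14.40°, valid

α = atan 0.4 = 21.80°;  2α = 43.60°
edge 2: e_2 = (-2.27, -1.68);  n_2 = (-0.5949, +0.8038)
edge 4: e_4 = (+2.88, +1.17);  n_4 = (+0.3764, -0.9265)
∠(n_2, n_4) = 165.60°
δ = |180° − 165.60°| = 14.40°
14.40° ≤ 2α = 43.60°  →  valid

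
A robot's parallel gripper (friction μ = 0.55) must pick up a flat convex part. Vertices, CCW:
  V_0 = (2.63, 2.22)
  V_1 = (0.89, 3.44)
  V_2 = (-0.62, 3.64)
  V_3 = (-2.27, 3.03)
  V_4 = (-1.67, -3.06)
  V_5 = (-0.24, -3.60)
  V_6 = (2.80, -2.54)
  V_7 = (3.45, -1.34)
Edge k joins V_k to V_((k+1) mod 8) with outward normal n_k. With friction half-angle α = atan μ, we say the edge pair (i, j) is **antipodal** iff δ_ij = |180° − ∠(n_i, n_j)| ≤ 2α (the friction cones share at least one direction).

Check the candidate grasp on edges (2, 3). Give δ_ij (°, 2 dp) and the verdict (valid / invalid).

α = atan 0.55 = 28.81°;  2α = 57.62°
edge 2: e_2 = (-1.65, -0.61);  n_2 = (-0.3468, +0.9380)
edge 3: e_3 = (+0.60, -6.09);  n_3 = (-0.9952, -0.0980)
∠(n_2, n_3) = 75.34°
δ = |180° − 75.34°| = 104.66°
104.66° > 2α = 57.62°  →  invalid

δ = 104.66°, invalid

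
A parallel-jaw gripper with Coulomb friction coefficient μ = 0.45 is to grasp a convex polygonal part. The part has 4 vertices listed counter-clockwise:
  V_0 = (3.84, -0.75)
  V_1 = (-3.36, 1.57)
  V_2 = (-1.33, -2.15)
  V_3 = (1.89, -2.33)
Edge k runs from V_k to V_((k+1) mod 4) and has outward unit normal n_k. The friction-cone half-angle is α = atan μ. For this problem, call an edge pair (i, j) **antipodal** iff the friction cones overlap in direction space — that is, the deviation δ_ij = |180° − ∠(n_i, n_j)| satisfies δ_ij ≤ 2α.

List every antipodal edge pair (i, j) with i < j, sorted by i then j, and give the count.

count = 2; pairs: (0,1), (0,2)

α = atan 0.45 = 24.23°;  2α = 48.46°
n_0 = (+0.3067, +0.9518)
n_1 = (-0.8778, -0.4790)
n_2 = (-0.0558, -0.9984)
n_3 = (+0.6295, -0.7770)
  (0,1): δ = 43.52°  ✓
  (0,2): δ = 14.66°  ✓
  (0,3): δ = 56.88°  ·
  (1,2): δ = 121.82°  ·
  (1,3): δ = 79.60°  ·
  (2,3): δ = 137.78°  ·
antipodal pairs: 2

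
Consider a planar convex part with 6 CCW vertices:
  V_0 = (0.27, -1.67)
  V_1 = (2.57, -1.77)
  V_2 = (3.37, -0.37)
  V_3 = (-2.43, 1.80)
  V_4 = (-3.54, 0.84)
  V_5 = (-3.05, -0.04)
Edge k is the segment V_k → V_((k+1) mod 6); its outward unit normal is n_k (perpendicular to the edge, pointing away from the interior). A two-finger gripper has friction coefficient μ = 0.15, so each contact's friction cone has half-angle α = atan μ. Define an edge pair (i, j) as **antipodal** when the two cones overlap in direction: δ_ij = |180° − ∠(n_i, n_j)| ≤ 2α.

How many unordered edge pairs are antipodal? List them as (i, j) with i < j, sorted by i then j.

α = atan 0.15 = 8.53°;  2α = 17.06°
n_0 = (-0.0434, -0.9991)
n_1 = (+0.8682, -0.4961)
n_2 = (+0.3504, +0.9366)
n_3 = (-0.6542, +0.7564)
n_4 = (-0.8737, -0.4865)
n_5 = (-0.4407, -0.8976)
  (0,1): δ = 117.26°  ·
  (0,2): δ = 18.02°  ·
  (0,3): δ = 43.34°  ·
  (0,4): δ = 121.60°  ·
  (0,5): δ = 156.34°  ·
  (1,2): δ = 80.77°  ·
  (1,3): δ = 19.40°  ·
  (1,4): δ = 58.85°  ·
  (1,5): δ = 93.60°  ·
  (2,3): δ = 118.63°  ·
  (2,4): δ = 40.38°  ·
  (2,5): δ = 5.64°  ✓
  (3,4): δ = 101.75°  ·
  (3,5): δ = 67.00°  ·
  (4,5): δ = 145.26°  ·
antipodal pairs: 1

count = 1; pairs: (2,5)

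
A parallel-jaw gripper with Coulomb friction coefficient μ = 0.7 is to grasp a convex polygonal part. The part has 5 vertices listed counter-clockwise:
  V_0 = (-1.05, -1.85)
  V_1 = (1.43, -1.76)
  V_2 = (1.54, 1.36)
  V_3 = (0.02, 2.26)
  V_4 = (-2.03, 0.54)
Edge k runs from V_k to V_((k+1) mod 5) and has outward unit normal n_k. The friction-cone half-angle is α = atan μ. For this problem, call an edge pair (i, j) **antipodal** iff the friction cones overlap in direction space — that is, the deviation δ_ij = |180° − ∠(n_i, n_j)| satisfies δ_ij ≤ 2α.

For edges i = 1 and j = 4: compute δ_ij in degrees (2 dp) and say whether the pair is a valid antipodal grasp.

α = atan 0.7 = 34.99°;  2α = 69.98°
edge 1: e_1 = (+0.11, +3.12);  n_1 = (+0.9994, -0.0352)
edge 4: e_4 = (+0.98, -2.39);  n_4 = (-0.9252, -0.3794)
∠(n_1, n_4) = 155.69°
δ = |180° − 155.69°| = 24.31°
24.31° ≤ 2α = 69.98°  →  valid

δ = 24.31°, valid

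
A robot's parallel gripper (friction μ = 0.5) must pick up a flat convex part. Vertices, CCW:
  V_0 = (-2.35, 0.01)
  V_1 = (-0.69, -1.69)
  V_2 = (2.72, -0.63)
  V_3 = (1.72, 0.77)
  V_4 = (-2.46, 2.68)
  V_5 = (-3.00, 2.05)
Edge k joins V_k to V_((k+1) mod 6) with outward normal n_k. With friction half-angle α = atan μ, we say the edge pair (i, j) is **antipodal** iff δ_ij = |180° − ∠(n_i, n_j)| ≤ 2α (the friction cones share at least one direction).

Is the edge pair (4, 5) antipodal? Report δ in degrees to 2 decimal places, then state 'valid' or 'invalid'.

δ = 121.73°, invalid

α = atan 0.5 = 26.57°;  2α = 53.13°
edge 4: e_4 = (-0.54, -0.63);  n_4 = (-0.7593, +0.6508)
edge 5: e_5 = (+0.65, -2.04);  n_5 = (-0.9528, -0.3036)
∠(n_4, n_5) = 58.27°
δ = |180° − 58.27°| = 121.73°
121.73° > 2α = 53.13°  →  invalid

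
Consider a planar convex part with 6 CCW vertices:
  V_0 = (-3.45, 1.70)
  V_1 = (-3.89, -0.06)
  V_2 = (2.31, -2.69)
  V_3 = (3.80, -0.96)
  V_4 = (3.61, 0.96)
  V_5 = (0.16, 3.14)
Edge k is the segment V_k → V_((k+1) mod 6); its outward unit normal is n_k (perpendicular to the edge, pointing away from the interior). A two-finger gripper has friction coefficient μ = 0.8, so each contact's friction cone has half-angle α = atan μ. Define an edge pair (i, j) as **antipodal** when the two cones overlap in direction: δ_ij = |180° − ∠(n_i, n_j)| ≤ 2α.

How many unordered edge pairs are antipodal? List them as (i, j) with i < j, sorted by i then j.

count = 8; pairs: (0,2), (0,3), (0,4), (1,3), (1,4), (1,5), (2,5), (3,5)

α = atan 0.8 = 38.66°;  2α = 77.32°
n_0 = (-0.9701, +0.2425)
n_1 = (-0.3905, -0.9206)
n_2 = (+0.7577, -0.6526)
n_3 = (+0.9951, +0.0985)
n_4 = (+0.5342, +0.8454)
n_5 = (-0.3705, +0.9288)
  (0,1): δ = 98.95°  ·
  (0,2): δ = 26.70°  ✓
  (0,3): δ = 19.69°  ✓
  (0,4): δ = 71.75°  ✓
  (0,5): δ = 125.78°  ·
  (1,2): δ = 107.75°  ·
  (1,3): δ = 61.36°  ✓
  (1,4): δ = 9.30°  ✓
  (1,5): δ = 44.73°  ✓
  (2,3): δ = 133.61°  ·
  (2,4): δ = 81.55°  ·
  (2,5): δ = 27.52°  ✓
  (3,4): δ = 127.94°  ·
  (3,5): δ = 73.90°  ✓
  (4,5): δ = 125.97°  ·
antipodal pairs: 8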